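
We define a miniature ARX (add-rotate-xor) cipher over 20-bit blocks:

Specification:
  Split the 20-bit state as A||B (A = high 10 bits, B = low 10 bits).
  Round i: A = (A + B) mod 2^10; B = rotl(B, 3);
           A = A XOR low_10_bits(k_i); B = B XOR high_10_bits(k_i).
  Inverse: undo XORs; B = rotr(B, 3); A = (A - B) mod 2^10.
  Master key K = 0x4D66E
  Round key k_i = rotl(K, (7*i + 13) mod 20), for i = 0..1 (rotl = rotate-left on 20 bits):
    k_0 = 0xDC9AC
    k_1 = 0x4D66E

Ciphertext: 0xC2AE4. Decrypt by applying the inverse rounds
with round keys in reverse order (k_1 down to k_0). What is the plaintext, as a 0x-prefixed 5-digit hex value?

0x55471

s_0 = ciphertext = 0xC2AE4
s_1 = InvRound(s_0, k_1) = 0x1A8FA
s_2 = InvRound(s_1, k_0) = 0x55471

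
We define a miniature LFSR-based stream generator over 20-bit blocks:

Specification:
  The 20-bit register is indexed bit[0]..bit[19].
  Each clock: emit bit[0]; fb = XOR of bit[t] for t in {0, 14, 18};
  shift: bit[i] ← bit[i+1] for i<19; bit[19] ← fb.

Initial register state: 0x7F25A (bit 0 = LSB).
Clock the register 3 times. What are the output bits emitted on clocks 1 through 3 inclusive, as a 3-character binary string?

010

reg_0 = 0x7F25A
clock 1: out=0, reg = 0x3F92D
clock 2: out=1, reg = 0x1FC96
clock 3: out=0, reg = 0x8FE4B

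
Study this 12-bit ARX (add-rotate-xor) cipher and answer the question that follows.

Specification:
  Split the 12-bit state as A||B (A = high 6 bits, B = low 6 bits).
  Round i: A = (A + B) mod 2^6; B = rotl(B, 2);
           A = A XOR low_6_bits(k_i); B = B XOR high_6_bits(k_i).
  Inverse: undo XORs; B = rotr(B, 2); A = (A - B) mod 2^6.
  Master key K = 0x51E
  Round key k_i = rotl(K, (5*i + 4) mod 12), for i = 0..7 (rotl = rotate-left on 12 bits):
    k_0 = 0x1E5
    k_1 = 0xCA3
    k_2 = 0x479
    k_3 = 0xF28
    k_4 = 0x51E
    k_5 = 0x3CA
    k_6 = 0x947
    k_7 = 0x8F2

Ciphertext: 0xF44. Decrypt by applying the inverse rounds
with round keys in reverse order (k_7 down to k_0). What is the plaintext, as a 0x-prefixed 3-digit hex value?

0xA3D

s_0 = ciphertext = 0xF44
s_1 = InvRound(s_0, k_7) = 0x5B9
s_2 = InvRound(s_1, k_6) = 0x287
s_3 = InvRound(s_2, k_5) = 0xF82
s_4 = InvRound(s_3, k_4) = 0xEE5
s_5 = InvRound(s_4, k_3) = 0xF56
s_6 = InvRound(s_5, k_2) = 0x4F1
s_7 = InvRound(s_6, k_1) = 0x030
s_8 = InvRound(s_7, k_0) = 0xA3D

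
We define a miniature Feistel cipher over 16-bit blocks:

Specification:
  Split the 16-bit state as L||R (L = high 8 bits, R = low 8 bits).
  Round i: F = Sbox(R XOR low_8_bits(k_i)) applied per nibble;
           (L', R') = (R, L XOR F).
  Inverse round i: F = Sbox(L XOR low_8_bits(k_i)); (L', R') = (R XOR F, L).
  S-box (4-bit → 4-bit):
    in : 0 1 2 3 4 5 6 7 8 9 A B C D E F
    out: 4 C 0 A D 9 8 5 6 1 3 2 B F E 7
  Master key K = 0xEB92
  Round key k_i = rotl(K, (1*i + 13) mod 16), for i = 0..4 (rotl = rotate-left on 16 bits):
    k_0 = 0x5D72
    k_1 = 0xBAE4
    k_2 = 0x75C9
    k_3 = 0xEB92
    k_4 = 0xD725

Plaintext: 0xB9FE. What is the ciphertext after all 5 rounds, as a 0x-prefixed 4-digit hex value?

s_0 = plaintext = 0xB9FE
s_1 = Round(s_0, k_0) = 0xFED2
s_2 = Round(s_1, k_1) = 0xD256
s_3 = Round(s_2, k_2) = 0x56C5
s_4 = Round(s_3, k_3) = 0xC5C3
s_5 = Round(s_4, k_4) = 0xC32D

0xC32D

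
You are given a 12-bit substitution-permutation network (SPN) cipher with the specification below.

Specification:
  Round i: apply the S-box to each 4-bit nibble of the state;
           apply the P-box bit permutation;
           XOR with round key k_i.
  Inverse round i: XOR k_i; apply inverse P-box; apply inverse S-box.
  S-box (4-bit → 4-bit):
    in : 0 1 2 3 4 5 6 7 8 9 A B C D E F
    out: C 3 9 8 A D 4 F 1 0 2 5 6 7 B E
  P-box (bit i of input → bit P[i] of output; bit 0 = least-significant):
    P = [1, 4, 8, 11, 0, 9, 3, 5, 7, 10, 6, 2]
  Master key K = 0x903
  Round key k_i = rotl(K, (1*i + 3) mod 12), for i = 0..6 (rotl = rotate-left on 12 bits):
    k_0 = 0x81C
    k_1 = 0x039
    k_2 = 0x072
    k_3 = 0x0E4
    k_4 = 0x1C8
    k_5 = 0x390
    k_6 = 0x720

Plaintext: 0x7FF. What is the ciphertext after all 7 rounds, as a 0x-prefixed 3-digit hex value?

s_0 = plaintext = 0x7FF
s_1 = Round(s_0, k_0) = 0x7E0
s_2 = Round(s_1, k_1) = 0xFDC
s_3 = Round(s_2, k_2) = 0x72F
s_4 = Round(s_3, k_3) = 0xD11
s_5 = Round(s_4, k_4) = 0x71B
s_6 = Round(s_5, k_5) = 0x457
s_7 = Round(s_6, k_6) = 0xA1F

0xA1F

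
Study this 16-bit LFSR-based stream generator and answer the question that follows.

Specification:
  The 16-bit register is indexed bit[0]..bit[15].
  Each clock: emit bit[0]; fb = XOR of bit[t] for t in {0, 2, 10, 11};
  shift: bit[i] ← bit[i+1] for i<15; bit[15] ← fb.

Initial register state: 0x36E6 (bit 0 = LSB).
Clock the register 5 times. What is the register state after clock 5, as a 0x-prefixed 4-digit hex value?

reg_0 = 0x36E6
clock 1: out=0, reg = 0x1B73
clock 2: out=1, reg = 0x0DB9
clock 3: out=1, reg = 0x86DC
clock 4: out=0, reg = 0x436E
clock 5: out=0, reg = 0xA1B7

0xA1B7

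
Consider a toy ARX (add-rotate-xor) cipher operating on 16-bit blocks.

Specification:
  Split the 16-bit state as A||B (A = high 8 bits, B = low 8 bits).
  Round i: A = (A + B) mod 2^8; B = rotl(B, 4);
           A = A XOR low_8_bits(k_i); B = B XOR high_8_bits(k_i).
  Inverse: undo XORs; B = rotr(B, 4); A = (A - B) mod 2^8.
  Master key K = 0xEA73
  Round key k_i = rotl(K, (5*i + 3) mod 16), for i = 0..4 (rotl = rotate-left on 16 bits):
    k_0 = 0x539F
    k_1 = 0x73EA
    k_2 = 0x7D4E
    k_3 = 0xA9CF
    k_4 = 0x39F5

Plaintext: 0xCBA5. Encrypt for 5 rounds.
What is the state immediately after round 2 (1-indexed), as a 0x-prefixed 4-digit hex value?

0x12E3

s_0 = plaintext = 0xCBA5
s_1 = Round(s_0, k_0) = 0xEF09
s_2 = Round(s_1, k_1) = 0x12E3
s_3 = Round(s_2, k_2) = 0xBB43
s_4 = Round(s_3, k_3) = 0x319D
s_5 = Round(s_4, k_4) = 0x3BE0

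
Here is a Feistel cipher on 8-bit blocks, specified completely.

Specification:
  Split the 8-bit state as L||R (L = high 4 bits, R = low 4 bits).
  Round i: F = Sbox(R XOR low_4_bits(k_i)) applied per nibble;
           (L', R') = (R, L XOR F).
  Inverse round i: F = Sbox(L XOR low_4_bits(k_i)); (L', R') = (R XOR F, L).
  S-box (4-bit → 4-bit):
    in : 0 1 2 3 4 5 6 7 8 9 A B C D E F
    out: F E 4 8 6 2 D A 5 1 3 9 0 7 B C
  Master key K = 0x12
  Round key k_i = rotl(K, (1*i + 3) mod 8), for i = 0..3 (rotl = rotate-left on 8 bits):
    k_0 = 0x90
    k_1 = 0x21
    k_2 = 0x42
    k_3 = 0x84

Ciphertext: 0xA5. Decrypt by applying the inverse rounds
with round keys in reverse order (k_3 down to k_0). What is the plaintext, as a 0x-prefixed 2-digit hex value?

0x07

s_0 = ciphertext = 0xA5
s_1 = InvRound(s_0, k_3) = 0xEA
s_2 = InvRound(s_1, k_2) = 0xAE
s_3 = InvRound(s_2, k_1) = 0x7A
s_4 = InvRound(s_3, k_0) = 0x07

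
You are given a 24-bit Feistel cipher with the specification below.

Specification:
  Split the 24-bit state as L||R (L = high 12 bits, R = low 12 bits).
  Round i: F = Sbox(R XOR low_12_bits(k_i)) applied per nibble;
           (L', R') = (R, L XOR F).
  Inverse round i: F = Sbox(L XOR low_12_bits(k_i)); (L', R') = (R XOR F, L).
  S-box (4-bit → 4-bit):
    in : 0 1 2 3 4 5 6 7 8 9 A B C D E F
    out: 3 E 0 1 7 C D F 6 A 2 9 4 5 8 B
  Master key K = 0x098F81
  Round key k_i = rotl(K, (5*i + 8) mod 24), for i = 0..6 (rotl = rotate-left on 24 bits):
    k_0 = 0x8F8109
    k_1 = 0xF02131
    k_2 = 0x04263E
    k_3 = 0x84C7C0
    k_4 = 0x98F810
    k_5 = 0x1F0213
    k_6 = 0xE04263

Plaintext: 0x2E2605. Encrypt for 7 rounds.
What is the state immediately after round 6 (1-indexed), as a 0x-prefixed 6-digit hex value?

0x1F6668

s_0 = plaintext = 0x2E2605
s_1 = Round(s_0, k_0) = 0x605DD6
s_2 = Round(s_1, k_1) = 0xDD628A
s_3 = Round(s_2, k_2) = 0x28AA41
s_4 = Round(s_3, k_3) = 0xA417E4
s_5 = Round(s_4, k_4) = 0x7E41F6
s_6 = Round(s_5, k_5) = 0x1F6668
s_7 = Round(s_6, k_6) = 0x6686CF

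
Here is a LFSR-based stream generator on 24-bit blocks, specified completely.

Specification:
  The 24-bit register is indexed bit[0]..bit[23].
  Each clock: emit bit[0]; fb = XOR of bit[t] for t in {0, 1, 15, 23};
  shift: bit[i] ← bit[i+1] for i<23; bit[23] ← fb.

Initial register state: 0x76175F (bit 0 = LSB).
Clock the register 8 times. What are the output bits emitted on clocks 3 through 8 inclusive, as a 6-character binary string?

reg_0 = 0x76175F
clock 1: out=1, reg = 0x3B0BAF
clock 2: out=1, reg = 0x1D85D7
clock 3: out=1, reg = 0x8EC2EB
clock 4: out=1, reg = 0x476175
clock 5: out=1, reg = 0xA3B0BA
clock 6: out=0, reg = 0xD1D85D
clock 7: out=1, reg = 0xE8EC2E
clock 8: out=0, reg = 0xF47617

111010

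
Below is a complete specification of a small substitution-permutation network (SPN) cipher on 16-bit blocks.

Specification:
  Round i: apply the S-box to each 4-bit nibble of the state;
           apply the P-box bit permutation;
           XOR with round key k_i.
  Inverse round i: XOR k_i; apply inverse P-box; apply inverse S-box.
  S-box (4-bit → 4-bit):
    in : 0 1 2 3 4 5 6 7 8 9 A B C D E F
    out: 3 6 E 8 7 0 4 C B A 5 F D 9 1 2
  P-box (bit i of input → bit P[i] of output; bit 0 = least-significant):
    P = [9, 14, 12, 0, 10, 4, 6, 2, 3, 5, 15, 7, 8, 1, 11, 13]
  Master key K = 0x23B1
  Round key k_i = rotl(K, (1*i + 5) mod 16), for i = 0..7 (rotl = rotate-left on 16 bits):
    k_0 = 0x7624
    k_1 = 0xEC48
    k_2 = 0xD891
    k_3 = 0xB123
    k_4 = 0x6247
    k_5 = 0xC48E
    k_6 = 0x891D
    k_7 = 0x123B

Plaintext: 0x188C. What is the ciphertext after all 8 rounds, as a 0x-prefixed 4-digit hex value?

s_0 = plaintext = 0x188C
s_1 = Round(s_0, k_0) = 0x689B
s_2 = Round(s_1, k_1) = 0xB6F5
s_3 = Round(s_2, k_2) = 0x7183
s_4 = Round(s_3, k_3) = 0x1D16
s_5 = Round(s_4, k_4) = 0x7A9D
s_6 = Round(s_5, k_5) = 0x6E93
s_7 = Round(s_6, k_6) = 0x8100
s_8 = Round(s_7, k_7) = 0xF509

0xF509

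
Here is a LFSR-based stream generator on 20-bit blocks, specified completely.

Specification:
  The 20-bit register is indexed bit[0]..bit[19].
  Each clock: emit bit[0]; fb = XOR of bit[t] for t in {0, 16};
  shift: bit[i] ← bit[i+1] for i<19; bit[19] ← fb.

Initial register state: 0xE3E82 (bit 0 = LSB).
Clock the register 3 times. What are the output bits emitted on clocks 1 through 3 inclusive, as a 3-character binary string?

010

reg_0 = 0xE3E82
clock 1: out=0, reg = 0x71F41
clock 2: out=1, reg = 0x38FA0
clock 3: out=0, reg = 0x9C7D0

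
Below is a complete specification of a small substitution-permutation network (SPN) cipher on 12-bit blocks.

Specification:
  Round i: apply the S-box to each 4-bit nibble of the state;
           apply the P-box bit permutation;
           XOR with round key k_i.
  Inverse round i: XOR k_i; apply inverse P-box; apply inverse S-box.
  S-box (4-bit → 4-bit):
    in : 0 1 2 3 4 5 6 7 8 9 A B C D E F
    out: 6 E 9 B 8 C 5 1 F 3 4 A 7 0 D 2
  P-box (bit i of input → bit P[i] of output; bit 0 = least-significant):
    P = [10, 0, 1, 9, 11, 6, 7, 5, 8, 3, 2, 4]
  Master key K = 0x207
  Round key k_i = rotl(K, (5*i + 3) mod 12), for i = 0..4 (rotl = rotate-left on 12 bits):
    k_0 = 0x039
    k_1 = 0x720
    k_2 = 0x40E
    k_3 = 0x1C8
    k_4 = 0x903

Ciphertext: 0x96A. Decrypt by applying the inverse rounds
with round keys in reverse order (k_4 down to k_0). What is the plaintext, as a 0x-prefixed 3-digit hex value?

s_0 = ciphertext = 0x96A
s_1 = InvRound(s_0, k_4) = 0xFBF
s_2 = InvRound(s_1, k_3) = 0x538
s_3 = InvRound(s_2, k_2) = 0xE4A
s_4 = InvRound(s_3, k_1) = 0x93A
s_5 = InvRound(s_4, k_0) = 0x770

0x770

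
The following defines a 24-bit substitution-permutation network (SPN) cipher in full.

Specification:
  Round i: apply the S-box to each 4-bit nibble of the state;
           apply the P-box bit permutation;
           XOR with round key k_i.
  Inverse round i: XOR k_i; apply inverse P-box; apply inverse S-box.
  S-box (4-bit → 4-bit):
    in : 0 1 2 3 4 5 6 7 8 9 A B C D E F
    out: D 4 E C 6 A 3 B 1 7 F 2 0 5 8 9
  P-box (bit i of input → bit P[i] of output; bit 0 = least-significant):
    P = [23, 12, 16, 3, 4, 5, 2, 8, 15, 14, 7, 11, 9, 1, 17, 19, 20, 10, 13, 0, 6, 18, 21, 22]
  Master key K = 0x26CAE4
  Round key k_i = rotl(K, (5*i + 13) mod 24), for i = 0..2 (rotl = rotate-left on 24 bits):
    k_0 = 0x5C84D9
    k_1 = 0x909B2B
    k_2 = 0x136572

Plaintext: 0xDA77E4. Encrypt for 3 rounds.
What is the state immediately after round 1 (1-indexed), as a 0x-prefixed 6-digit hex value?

s_0 = plaintext = 0xDA77E4
s_1 = Round(s_0, k_0) = 0x657B9A
s_2 = Round(s_1, k_1) = 0x1DCD54
s_3 = Round(s_2, k_2) = 0x22D4D2

0x657B9A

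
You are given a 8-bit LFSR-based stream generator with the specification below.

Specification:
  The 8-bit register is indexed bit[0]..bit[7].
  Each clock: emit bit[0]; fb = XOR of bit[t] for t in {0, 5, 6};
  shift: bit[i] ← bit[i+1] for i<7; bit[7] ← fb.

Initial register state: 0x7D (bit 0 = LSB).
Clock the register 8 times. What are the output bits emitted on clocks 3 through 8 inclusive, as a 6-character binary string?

reg_0 = 0x7D
clock 1: out=1, reg = 0xBE
clock 2: out=0, reg = 0xDF
clock 3: out=1, reg = 0x6F
clock 4: out=1, reg = 0xB7
clock 5: out=1, reg = 0x5B
clock 6: out=1, reg = 0x2D
clock 7: out=1, reg = 0x16
clock 8: out=0, reg = 0x0B

111110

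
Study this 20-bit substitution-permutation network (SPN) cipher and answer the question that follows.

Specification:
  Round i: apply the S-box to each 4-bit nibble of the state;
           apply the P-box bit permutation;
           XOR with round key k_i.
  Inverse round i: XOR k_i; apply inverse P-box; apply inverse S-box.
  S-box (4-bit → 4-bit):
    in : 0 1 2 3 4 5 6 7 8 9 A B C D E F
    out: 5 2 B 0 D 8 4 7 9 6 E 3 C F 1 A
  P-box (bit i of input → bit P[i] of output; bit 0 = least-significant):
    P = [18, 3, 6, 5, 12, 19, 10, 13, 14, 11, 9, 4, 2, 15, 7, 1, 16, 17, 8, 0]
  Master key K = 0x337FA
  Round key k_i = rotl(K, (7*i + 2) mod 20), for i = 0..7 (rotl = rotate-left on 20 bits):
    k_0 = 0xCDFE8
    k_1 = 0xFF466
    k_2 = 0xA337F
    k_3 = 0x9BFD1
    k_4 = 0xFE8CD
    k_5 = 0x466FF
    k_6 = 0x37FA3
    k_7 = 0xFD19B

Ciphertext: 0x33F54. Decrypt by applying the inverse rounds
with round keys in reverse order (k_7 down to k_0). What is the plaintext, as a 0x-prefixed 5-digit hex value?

0x745E1

s_0 = ciphertext = 0x33F54
s_1 = InvRound(s_0, k_7) = 0x5D7A7
s_2 = InvRound(s_1, k_6) = 0x1B15E
s_3 = InvRound(s_2, k_5) = 0x49008
s_4 = InvRound(s_3, k_4) = 0x20B26
s_5 = InvRound(s_4, k_3) = 0x2D5DC
s_6 = InvRound(s_5, k_2) = 0x5A0A5
s_7 = InvRound(s_6, k_1) = 0xFCE76
s_8 = InvRound(s_7, k_0) = 0x745E1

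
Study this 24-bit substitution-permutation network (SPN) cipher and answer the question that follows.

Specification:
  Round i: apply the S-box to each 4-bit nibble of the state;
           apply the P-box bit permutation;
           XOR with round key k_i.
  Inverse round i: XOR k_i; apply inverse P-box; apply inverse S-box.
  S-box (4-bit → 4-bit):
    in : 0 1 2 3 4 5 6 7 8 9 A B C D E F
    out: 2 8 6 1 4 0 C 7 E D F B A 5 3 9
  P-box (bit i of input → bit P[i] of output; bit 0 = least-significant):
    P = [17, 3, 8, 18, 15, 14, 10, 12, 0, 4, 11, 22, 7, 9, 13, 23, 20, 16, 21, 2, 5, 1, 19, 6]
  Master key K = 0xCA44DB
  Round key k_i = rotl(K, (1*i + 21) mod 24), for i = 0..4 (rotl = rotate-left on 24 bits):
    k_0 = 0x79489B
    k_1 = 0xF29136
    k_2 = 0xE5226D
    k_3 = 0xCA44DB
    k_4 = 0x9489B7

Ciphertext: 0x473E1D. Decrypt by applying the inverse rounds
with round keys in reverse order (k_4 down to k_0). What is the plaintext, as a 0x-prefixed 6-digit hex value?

s_0 = ciphertext = 0x473E1D
s_1 = InvRound(s_0, k_4) = 0xEEA197
s_2 = InvRound(s_1, k_3) = 0x164578
s_3 = InvRound(s_2, k_2) = 0x5A8B2D
s_4 = InvRound(s_3, k_1) = 0x24C710
s_5 = InvRound(s_4, k_0) = 0x2EE9D8

0x2EE9D8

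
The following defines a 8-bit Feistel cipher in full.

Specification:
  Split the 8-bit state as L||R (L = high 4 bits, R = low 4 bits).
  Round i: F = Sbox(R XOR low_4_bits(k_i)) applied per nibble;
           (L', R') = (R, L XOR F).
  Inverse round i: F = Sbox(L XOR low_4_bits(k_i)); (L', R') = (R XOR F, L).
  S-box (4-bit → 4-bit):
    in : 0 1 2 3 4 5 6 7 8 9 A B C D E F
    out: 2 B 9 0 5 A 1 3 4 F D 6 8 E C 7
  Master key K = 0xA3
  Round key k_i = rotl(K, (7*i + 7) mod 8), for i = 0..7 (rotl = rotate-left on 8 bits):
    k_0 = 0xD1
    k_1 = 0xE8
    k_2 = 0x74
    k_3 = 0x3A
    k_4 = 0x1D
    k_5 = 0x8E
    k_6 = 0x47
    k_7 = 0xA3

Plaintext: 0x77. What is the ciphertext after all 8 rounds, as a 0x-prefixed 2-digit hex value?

s_0 = plaintext = 0x77
s_1 = Round(s_0, k_0) = 0x76
s_2 = Round(s_1, k_1) = 0x6B
s_3 = Round(s_2, k_2) = 0xB1
s_4 = Round(s_3, k_3) = 0x1D
s_5 = Round(s_4, k_4) = 0xD3
s_6 = Round(s_5, k_5) = 0x33
s_7 = Round(s_6, k_6) = 0x36
s_8 = Round(s_7, k_7) = 0x69

0x69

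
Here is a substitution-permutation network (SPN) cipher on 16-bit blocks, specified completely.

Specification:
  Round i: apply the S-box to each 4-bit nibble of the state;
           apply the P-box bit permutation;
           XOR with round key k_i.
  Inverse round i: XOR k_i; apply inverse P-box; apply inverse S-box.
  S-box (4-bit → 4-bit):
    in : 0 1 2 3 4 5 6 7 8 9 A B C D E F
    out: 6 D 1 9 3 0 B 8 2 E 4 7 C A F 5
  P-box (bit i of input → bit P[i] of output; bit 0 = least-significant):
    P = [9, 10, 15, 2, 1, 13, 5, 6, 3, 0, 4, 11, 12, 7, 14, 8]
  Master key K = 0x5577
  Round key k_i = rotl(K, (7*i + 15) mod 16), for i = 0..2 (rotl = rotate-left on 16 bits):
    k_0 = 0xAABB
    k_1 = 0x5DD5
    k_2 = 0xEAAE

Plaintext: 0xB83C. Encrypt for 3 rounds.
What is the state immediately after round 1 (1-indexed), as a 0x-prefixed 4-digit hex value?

0x7A7C

s_0 = plaintext = 0xB83C
s_1 = Round(s_0, k_0) = 0x7A7C
s_2 = Round(s_1, k_1) = 0xDC81
s_3 = Round(s_2, k_2) = 0x413A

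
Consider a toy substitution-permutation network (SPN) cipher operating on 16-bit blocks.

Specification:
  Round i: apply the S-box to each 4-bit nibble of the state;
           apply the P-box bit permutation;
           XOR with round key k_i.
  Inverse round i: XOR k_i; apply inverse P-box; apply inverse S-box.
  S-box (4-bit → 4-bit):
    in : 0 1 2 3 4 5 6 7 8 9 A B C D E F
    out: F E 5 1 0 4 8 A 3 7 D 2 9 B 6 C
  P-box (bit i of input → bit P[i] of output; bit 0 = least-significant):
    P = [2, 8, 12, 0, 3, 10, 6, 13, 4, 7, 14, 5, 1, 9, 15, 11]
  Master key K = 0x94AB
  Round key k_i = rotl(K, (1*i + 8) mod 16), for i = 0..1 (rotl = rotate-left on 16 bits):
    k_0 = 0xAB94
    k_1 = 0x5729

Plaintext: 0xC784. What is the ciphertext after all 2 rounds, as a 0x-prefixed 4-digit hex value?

s_0 = plaintext = 0xC784
s_1 = Round(s_0, k_0) = 0xA73E
s_2 = Round(s_1, k_1) = 0xCE83

0xCE83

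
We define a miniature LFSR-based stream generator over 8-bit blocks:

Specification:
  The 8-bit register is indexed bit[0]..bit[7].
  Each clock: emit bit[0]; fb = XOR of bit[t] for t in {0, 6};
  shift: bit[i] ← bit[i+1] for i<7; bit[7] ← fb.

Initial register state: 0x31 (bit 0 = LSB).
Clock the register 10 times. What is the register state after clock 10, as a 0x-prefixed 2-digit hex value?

0xE9

reg_0 = 0x31
clock 1: out=1, reg = 0x98
clock 2: out=0, reg = 0x4C
clock 3: out=0, reg = 0xA6
clock 4: out=0, reg = 0x53
clock 5: out=1, reg = 0x29
clock 6: out=1, reg = 0x94
clock 7: out=0, reg = 0x4A
clock 8: out=0, reg = 0xA5
clock 9: out=1, reg = 0xD2
clock 10: out=0, reg = 0xE9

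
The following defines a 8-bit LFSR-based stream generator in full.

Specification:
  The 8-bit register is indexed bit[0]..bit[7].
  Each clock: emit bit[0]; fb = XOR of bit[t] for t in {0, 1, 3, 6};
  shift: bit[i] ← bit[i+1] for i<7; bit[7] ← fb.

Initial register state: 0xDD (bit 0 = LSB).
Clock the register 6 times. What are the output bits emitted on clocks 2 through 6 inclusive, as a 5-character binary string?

reg_0 = 0xDD
clock 1: out=1, reg = 0xEE
clock 2: out=0, reg = 0xF7
clock 3: out=1, reg = 0xFB
clock 4: out=1, reg = 0x7D
clock 5: out=1, reg = 0xBE
clock 6: out=0, reg = 0x5F

01110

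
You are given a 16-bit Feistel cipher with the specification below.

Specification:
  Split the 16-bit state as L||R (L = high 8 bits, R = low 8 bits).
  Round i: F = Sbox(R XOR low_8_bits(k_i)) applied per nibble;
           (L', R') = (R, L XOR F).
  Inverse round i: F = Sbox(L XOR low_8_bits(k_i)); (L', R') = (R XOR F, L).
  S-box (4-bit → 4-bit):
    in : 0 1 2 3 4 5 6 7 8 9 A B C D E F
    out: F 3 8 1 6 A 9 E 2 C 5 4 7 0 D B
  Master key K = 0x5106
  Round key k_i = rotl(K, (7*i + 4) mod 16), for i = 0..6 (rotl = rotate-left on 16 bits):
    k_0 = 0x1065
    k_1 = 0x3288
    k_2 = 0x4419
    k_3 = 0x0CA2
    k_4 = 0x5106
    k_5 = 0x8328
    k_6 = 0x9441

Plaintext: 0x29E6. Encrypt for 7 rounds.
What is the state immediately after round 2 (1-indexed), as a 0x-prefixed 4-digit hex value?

s_0 = plaintext = 0x29E6
s_1 = Round(s_0, k_0) = 0xE608
s_2 = Round(s_1, k_1) = 0x08C9
s_3 = Round(s_2, k_2) = 0xC907
s_4 = Round(s_3, k_3) = 0x0793
s_5 = Round(s_4, k_4) = 0x93CD
s_6 = Round(s_5, k_5) = 0xCD49
s_7 = Round(s_6, k_6) = 0x493F

0x08C9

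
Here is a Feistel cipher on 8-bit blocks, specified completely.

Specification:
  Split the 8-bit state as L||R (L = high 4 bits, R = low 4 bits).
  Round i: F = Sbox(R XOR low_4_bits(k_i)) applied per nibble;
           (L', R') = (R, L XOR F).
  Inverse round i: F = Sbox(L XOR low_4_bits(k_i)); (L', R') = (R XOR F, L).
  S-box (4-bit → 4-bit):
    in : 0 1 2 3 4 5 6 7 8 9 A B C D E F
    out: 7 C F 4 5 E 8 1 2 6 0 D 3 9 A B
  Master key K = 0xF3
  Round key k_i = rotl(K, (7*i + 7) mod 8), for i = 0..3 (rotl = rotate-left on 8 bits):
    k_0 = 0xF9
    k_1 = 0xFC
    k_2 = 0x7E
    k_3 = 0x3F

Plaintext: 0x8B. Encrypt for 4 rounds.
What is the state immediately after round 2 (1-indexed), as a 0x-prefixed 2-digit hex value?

0x76

s_0 = plaintext = 0x8B
s_1 = Round(s_0, k_0) = 0xB7
s_2 = Round(s_1, k_1) = 0x76
s_3 = Round(s_2, k_2) = 0x65
s_4 = Round(s_3, k_3) = 0x56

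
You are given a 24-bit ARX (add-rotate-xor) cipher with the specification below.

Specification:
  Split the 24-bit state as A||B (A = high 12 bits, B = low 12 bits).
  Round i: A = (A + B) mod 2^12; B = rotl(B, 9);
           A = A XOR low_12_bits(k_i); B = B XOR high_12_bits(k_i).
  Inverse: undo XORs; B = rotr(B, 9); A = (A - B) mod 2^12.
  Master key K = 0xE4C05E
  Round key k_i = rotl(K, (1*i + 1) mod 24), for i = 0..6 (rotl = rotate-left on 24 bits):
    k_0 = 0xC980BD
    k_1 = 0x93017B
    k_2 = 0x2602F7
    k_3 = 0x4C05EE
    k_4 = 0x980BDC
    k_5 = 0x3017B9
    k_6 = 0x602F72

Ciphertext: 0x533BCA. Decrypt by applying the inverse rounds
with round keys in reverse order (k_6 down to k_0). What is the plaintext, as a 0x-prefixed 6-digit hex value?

0x16F19F

s_0 = ciphertext = 0x533BCA
s_1 = InvRound(s_0, k_6) = 0xBFBE46
s_2 = InvRound(s_1, k_5) = 0x204A3E
s_3 = InvRound(s_2, k_4) = 0xBE7DF1
s_4 = InvRound(s_3, k_3) = 0x47D98C
s_5 = InvRound(s_4, k_2) = 0x725F65
s_6 = InvRound(s_5, k_1) = 0x3B32AB
s_7 = InvRound(s_6, k_0) = 0x16F19F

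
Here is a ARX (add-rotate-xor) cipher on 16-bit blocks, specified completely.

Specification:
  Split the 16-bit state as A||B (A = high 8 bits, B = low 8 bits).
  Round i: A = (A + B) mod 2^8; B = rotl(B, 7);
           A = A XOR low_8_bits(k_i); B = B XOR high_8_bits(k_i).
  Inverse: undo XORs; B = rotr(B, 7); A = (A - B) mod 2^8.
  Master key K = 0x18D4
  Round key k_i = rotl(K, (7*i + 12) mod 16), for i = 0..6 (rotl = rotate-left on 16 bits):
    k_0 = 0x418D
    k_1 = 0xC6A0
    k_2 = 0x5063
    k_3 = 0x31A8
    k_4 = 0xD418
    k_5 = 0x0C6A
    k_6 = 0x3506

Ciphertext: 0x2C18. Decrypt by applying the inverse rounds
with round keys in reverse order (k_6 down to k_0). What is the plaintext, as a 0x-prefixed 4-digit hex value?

0x0B07

s_0 = ciphertext = 0x2C18
s_1 = InvRound(s_0, k_6) = 0xD05A
s_2 = InvRound(s_1, k_5) = 0x0EAC
s_3 = InvRound(s_2, k_4) = 0x26F0
s_4 = InvRound(s_3, k_3) = 0x0B83
s_5 = InvRound(s_4, k_2) = 0xC1A7
s_6 = InvRound(s_5, k_1) = 0x9FC2
s_7 = InvRound(s_6, k_0) = 0x0B07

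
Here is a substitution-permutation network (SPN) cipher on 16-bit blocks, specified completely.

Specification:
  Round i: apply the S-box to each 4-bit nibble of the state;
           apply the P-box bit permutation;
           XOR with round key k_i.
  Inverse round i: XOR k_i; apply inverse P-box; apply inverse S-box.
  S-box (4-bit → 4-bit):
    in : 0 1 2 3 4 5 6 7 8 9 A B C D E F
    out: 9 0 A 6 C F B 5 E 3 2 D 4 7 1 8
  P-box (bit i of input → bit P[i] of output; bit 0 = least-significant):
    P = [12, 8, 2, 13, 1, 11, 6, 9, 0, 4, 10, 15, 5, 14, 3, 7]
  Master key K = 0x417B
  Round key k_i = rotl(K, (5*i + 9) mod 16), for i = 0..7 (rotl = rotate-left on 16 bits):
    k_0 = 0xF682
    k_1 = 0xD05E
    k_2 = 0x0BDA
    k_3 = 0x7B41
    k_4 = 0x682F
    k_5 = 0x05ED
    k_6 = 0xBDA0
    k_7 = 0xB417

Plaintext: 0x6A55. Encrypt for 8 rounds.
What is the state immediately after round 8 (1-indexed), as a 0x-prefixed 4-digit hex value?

0x932D

s_0 = plaintext = 0x6A55
s_1 = Round(s_0, k_0) = 0x8D74
s_2 = Round(s_1, k_1) = 0xB481
s_3 = Round(s_2, k_2) = 0x8532
s_4 = Round(s_3, k_3) = 0x9698
s_5 = Round(s_4, k_4) = 0x8118
s_6 = Round(s_5, k_5) = 0x6461
s_7 = Round(s_6, k_6) = 0x7302
s_8 = Round(s_7, k_7) = 0x932D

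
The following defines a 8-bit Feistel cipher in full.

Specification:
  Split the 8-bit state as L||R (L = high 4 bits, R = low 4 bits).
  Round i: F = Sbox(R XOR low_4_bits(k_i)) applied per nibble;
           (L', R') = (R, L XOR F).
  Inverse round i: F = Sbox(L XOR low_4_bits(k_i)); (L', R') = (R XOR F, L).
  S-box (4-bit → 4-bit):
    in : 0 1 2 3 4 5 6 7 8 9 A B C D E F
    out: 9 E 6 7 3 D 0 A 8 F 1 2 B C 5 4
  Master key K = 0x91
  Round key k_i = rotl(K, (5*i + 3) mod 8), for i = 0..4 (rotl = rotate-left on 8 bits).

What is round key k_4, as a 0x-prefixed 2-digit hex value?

K = 0x91
k_0 = rotl(K, (5*0+3) mod 8) = rotl(K, 3) = 0x8C
k_1 = rotl(K, (5*1+3) mod 8) = rotl(K, 0) = 0x91
k_2 = rotl(K, (5*2+3) mod 8) = rotl(K, 5) = 0x32
k_3 = rotl(K, (5*3+3) mod 8) = rotl(K, 2) = 0x46
k_4 = rotl(K, (5*4+3) mod 8) = rotl(K, 7) = 0xC8

0xC8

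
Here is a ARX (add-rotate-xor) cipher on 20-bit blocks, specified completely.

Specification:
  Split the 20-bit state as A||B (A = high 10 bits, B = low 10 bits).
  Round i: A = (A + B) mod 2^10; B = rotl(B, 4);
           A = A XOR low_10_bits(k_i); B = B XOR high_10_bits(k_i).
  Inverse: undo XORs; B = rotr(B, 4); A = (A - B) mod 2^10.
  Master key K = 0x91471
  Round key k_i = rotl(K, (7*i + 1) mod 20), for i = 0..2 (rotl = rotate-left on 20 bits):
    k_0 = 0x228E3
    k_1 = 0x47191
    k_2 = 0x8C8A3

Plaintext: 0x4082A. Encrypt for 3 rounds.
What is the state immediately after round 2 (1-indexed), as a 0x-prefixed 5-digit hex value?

0x9A3B4

s_0 = plaintext = 0x4082A
s_1 = Round(s_0, k_0) = 0x73E2A
s_2 = Round(s_1, k_1) = 0x9A3B4
s_3 = Round(s_2, k_2) = 0xAFD7C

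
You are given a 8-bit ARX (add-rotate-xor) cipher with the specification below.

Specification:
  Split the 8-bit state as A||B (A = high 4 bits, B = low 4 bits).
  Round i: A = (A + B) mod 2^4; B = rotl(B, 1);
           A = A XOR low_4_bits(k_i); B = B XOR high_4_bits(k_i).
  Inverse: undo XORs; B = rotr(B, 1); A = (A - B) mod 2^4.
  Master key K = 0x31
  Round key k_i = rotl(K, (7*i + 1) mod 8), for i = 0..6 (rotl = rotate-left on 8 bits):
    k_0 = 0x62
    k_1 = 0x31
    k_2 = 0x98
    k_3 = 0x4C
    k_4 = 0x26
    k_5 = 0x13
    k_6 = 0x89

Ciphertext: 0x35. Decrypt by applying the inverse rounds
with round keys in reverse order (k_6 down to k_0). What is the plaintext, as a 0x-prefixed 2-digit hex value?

s_0 = ciphertext = 0x35
s_1 = InvRound(s_0, k_6) = 0xCE
s_2 = InvRound(s_1, k_5) = 0x0F
s_3 = InvRound(s_2, k_4) = 0x8E
s_4 = InvRound(s_3, k_3) = 0xF5
s_5 = InvRound(s_4, k_2) = 0x16
s_6 = InvRound(s_5, k_1) = 0x6A
s_7 = InvRound(s_6, k_0) = 0xE6

0xE6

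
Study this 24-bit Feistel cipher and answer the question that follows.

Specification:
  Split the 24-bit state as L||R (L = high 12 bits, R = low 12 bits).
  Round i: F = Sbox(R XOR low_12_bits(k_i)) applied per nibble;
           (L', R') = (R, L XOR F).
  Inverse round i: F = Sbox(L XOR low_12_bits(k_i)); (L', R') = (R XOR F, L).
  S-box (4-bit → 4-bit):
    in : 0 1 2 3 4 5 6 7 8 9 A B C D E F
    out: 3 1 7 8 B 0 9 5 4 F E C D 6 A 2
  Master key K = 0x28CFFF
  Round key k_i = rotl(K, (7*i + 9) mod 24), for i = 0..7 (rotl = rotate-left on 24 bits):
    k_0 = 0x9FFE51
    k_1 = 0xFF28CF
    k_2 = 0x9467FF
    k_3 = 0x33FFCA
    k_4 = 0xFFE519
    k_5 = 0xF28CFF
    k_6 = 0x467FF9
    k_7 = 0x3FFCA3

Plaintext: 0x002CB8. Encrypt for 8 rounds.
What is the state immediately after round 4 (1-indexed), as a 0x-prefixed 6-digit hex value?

s_0 = plaintext = 0x002CB8
s_1 = Round(s_0, k_0) = 0xCB87AD
s_2 = Round(s_1, k_1) = 0x7ADE2F
s_3 = Round(s_2, k_2) = 0xE2F8CE
s_4 = Round(s_3, k_3) = 0x8CEB14
s_5 = Round(s_4, k_4) = 0xB142F8
s_6 = Round(s_5, k_5) = 0x2F8121
s_7 = Round(s_6, k_6) = 0x12189C
s_8 = Round(s_7, k_7) = 0x89CAA3

0x8CEB14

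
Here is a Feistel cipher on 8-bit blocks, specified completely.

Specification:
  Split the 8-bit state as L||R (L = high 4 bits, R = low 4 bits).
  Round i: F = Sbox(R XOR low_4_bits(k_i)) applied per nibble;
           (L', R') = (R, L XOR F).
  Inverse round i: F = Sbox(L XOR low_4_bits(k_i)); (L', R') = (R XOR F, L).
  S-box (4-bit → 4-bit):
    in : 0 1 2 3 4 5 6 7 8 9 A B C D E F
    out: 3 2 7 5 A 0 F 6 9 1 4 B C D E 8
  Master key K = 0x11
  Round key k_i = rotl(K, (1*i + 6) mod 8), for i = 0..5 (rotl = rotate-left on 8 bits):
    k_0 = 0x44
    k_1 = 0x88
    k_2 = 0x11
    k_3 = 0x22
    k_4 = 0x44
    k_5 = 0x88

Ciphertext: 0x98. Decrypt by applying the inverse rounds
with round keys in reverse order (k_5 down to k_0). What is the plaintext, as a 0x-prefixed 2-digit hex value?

0x60

s_0 = ciphertext = 0x98
s_1 = InvRound(s_0, k_5) = 0xA9
s_2 = InvRound(s_1, k_4) = 0x7A
s_3 = InvRound(s_2, k_3) = 0xA7
s_4 = InvRound(s_3, k_2) = 0xCA
s_5 = InvRound(s_4, k_1) = 0x0C
s_6 = InvRound(s_5, k_0) = 0x60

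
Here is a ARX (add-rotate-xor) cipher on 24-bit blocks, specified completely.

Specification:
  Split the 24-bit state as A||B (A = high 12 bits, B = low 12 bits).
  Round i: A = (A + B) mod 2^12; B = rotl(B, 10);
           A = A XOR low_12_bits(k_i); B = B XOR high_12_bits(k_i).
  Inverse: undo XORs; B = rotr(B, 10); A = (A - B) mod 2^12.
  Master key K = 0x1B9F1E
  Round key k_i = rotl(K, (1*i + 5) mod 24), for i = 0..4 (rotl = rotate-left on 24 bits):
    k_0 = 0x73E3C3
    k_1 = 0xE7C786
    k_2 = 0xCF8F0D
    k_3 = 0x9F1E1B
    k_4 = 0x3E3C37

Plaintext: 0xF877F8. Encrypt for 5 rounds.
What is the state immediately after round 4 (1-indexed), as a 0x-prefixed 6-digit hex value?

0xCCD633

s_0 = plaintext = 0xF877F8
s_1 = Round(s_0, k_0) = 0x4BC6C0
s_2 = Round(s_1, k_1) = 0xCFAFCC
s_3 = Round(s_2, k_2) = 0x3CBF0B
s_4 = Round(s_3, k_3) = 0xCCD633
s_5 = Round(s_4, k_4) = 0xF37E6F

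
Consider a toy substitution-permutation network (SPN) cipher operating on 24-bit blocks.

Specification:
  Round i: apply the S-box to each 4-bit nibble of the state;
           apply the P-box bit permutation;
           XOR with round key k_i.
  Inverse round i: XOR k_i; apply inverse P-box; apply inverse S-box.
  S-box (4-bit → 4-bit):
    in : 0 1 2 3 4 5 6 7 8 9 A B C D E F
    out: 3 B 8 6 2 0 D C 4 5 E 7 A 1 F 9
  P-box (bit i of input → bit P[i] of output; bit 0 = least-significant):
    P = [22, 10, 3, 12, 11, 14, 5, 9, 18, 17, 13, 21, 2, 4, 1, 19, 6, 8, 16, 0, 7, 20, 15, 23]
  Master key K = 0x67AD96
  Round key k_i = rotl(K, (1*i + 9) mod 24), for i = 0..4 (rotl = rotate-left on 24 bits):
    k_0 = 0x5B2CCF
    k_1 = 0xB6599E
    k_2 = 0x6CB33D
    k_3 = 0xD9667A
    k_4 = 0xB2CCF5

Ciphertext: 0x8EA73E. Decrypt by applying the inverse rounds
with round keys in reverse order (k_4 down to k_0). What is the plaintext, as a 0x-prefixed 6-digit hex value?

s_0 = ciphertext = 0x8EA73E
s_1 = InvRound(s_0, k_4) = 0x017618
s_2 = InvRound(s_1, k_3) = 0xCD758F
s_3 = InvRound(s_2, k_2) = 0x6832A4
s_4 = InvRound(s_3, k_1) = 0xC4ABE9
s_5 = InvRound(s_4, k_0) = 0xA36074

0xA36074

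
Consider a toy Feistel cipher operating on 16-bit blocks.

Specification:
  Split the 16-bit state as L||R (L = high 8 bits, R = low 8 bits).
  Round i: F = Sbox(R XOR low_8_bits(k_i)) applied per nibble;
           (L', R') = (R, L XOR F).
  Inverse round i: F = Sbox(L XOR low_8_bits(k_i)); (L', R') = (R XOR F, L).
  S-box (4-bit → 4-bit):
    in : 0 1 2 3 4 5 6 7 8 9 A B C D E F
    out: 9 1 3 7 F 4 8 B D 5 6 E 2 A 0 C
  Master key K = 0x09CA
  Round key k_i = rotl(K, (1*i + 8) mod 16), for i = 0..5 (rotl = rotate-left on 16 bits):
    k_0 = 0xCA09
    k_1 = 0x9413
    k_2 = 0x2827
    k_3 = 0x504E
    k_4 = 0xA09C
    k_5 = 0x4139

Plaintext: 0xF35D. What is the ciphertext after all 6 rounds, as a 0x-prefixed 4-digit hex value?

0xCAF0

s_0 = plaintext = 0xF35D
s_1 = Round(s_0, k_0) = 0x5DBC
s_2 = Round(s_1, k_1) = 0xBC31
s_3 = Round(s_2, k_2) = 0x31A4
s_4 = Round(s_3, k_3) = 0xA437
s_5 = Round(s_4, k_4) = 0x37CA
s_6 = Round(s_5, k_5) = 0xCAF0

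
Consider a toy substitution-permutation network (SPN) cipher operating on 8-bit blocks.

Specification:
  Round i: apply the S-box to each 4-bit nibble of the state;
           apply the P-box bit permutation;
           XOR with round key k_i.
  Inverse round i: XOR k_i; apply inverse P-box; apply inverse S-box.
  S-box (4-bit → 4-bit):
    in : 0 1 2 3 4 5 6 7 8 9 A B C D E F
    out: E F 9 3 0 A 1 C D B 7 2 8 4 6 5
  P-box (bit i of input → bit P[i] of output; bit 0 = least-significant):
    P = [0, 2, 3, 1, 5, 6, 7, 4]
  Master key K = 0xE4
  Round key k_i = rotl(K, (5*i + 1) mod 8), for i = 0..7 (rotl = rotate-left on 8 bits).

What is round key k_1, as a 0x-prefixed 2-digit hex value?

K = 0xE4
k_0 = rotl(K, (5*0+1) mod 8) = rotl(K, 1) = 0xC9
k_1 = rotl(K, (5*1+1) mod 8) = rotl(K, 6) = 0x39

0x39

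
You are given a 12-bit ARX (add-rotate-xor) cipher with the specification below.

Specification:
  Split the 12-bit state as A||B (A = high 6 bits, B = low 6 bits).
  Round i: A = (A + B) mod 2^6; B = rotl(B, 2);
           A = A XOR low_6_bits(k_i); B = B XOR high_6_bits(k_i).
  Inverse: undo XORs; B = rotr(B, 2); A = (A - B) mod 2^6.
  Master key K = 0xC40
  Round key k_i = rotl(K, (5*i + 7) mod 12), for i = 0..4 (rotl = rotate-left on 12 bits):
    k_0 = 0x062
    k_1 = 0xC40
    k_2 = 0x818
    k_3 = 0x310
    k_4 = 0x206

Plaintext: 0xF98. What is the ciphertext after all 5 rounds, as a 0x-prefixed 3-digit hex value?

s_0 = plaintext = 0xF98
s_1 = Round(s_0, k_0) = 0xD20
s_2 = Round(s_1, k_1) = 0x533
s_3 = Round(s_2, k_2) = 0x7EF
s_4 = Round(s_3, k_3) = 0x7B2
s_5 = Round(s_4, k_4) = 0x583

0x583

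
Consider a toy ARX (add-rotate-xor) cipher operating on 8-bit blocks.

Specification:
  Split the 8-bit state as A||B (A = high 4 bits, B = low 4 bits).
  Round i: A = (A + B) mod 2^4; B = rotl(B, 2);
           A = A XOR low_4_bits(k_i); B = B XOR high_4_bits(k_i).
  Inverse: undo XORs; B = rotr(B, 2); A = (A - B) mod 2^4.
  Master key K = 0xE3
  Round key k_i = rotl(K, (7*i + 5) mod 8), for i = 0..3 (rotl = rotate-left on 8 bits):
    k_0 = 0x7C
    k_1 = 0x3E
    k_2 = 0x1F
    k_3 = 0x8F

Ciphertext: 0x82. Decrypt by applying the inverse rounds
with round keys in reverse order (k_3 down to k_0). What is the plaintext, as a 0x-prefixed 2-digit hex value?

0xF0

s_0 = ciphertext = 0x82
s_1 = InvRound(s_0, k_3) = 0xDA
s_2 = InvRound(s_1, k_2) = 0x4E
s_3 = InvRound(s_2, k_1) = 0x37
s_4 = InvRound(s_3, k_0) = 0xF0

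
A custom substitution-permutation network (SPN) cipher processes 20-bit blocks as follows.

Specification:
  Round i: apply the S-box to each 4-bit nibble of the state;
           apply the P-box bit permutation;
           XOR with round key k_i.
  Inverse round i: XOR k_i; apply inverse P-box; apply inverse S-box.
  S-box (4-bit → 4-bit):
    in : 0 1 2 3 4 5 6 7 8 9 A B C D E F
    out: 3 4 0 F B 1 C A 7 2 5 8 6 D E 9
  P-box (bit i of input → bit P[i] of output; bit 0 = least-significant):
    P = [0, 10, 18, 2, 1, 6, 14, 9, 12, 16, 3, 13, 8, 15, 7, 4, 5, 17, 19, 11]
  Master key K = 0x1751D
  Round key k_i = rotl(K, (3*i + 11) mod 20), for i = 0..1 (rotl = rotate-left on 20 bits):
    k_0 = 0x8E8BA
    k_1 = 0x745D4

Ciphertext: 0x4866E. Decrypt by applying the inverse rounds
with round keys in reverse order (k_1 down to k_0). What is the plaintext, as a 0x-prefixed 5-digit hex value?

s_0 = ciphertext = 0x4866E
s_1 = InvRound(s_0, k_1) = 0x03CD2
s_2 = InvRound(s_1, k_0) = 0xA9AC9

0xA9AC9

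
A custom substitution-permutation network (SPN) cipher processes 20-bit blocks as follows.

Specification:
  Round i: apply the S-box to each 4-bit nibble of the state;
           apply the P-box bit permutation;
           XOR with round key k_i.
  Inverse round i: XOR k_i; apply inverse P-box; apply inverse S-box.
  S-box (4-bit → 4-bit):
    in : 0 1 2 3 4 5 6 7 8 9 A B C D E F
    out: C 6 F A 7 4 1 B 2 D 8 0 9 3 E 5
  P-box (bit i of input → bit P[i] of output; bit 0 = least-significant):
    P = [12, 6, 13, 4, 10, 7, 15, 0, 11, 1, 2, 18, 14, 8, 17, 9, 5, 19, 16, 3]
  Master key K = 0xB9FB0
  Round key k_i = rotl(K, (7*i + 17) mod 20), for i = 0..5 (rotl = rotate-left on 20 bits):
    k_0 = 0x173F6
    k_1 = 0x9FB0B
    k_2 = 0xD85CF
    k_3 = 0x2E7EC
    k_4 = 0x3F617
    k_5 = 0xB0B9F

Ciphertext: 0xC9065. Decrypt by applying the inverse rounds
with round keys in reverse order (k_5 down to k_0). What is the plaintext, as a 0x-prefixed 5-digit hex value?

0x760A2

s_0 = ciphertext = 0xC9065
s_1 = InvRound(s_0, k_5) = 0x9E717
s_2 = InvRound(s_1, k_4) = 0x81BB6
s_3 = InvRound(s_2, k_3) = 0x3FDF2
s_4 = InvRound(s_3, k_2) = 0x7F9A9
s_5 = InvRound(s_4, k_1) = 0xD038B
s_6 = InvRound(s_5, k_0) = 0x760A2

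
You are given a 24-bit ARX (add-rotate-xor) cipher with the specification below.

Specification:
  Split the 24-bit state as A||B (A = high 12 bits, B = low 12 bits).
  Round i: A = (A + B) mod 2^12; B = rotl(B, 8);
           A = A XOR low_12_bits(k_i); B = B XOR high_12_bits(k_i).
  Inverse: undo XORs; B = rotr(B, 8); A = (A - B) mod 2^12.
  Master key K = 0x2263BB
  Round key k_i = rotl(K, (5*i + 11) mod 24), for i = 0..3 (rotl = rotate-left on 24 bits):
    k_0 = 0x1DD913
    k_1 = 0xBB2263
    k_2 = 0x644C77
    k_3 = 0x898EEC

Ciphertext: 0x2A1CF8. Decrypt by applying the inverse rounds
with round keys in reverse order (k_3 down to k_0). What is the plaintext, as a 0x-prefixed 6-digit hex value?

0x113F2A

s_0 = ciphertext = 0x2A1CF8
s_1 = InvRound(s_0, k_3) = 0x649604
s_2 = InvRound(s_1, k_2) = 0x63E400
s_3 = InvRound(s_2, k_1) = 0x92EB2F
s_4 = InvRound(s_3, k_0) = 0x113F2A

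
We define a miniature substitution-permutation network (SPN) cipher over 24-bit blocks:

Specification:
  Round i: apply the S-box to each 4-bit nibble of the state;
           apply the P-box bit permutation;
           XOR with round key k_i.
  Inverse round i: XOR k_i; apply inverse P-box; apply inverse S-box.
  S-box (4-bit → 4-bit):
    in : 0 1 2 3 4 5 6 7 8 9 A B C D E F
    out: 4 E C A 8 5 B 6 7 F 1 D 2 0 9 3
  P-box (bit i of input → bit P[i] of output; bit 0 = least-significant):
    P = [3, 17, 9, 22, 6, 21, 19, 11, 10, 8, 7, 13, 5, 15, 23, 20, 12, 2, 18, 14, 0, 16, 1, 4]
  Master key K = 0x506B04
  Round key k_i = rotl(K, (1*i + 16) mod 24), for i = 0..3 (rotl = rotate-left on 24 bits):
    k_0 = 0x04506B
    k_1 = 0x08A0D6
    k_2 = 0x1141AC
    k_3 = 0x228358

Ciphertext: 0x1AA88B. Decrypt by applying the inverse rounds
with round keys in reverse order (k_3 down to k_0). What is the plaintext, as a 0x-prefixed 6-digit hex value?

s_0 = ciphertext = 0x1AA88B
s_1 = InvRound(s_0, k_3) = 0xBD4190
s_2 = InvRound(s_1, k_2) = 0x475D7A
s_3 = InvRound(s_2, k_1) = 0xC9F926
s_4 = InvRound(s_3, k_0) = 0xF773BE

0xF773BE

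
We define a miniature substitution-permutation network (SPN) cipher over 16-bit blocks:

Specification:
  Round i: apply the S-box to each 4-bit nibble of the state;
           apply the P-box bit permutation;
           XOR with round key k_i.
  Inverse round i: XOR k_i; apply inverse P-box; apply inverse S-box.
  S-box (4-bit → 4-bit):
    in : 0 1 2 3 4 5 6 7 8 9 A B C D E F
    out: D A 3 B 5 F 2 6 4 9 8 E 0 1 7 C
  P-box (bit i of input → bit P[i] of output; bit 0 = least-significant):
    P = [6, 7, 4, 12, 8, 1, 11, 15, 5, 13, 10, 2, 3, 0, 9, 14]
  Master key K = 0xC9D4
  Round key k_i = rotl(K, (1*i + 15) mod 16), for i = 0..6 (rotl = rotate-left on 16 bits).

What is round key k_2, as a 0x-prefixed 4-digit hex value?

K = 0xC9D4
k_0 = rotl(K, (1*0+15) mod 16) = rotl(K, 15) = 0x64EA
k_1 = rotl(K, (1*1+15) mod 16) = rotl(K, 0) = 0xC9D4
k_2 = rotl(K, (1*2+15) mod 16) = rotl(K, 1) = 0x93A9

0x93A9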